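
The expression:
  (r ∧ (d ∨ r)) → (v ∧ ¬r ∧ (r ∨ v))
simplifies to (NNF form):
¬r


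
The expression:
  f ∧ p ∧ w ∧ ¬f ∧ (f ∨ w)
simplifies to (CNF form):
False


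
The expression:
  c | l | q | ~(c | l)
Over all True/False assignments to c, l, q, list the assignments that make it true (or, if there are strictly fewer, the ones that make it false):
is always true.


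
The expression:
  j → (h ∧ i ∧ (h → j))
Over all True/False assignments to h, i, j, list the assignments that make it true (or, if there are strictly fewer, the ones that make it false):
is false only for:
  h=False, i=False, j=True;
  h=False, i=True, j=True;
  h=True, i=False, j=True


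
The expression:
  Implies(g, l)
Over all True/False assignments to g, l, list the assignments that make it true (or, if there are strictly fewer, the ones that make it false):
is false only for:
  g=True, l=False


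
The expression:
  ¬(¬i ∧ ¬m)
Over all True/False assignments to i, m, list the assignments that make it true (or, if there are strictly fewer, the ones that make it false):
is false only for:
  i=False, m=False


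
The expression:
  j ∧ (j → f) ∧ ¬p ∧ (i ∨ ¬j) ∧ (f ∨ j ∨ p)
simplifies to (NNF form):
f ∧ i ∧ j ∧ ¬p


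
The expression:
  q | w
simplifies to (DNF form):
q | w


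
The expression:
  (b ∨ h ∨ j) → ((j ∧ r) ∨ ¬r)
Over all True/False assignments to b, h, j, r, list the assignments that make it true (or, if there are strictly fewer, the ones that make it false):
is false only for:
  b=False, h=True, j=False, r=True;
  b=True, h=False, j=False, r=True;
  b=True, h=True, j=False, r=True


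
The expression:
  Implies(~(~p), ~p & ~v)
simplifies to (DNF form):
~p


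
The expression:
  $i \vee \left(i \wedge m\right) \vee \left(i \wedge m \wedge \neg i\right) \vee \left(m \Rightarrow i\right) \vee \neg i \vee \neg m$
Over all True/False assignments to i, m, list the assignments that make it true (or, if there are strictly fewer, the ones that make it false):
is always true.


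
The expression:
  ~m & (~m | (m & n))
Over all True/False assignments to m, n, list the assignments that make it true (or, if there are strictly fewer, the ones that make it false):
is true only for:
  m=False, n=False;
  m=False, n=True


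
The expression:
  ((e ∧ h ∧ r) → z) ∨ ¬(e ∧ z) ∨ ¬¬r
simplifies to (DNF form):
True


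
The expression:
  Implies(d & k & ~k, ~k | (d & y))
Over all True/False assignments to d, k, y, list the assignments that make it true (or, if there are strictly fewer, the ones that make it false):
is always true.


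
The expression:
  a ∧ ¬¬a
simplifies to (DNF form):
a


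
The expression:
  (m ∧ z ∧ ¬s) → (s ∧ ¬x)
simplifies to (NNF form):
s ∨ ¬m ∨ ¬z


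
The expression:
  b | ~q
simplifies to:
b | ~q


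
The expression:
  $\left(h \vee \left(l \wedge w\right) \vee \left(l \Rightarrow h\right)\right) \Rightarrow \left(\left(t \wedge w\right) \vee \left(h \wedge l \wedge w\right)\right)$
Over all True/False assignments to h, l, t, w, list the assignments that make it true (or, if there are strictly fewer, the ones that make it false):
is true only for:
  h=False, l=False, t=True, w=True;
  h=False, l=True, t=False, w=False;
  h=False, l=True, t=True, w=False;
  h=False, l=True, t=True, w=True;
  h=True, l=False, t=True, w=True;
  h=True, l=True, t=False, w=True;
  h=True, l=True, t=True, w=True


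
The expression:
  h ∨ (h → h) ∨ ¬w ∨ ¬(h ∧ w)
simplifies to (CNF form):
True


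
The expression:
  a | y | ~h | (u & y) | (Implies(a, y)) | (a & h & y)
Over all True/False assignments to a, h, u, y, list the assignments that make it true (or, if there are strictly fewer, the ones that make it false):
is always true.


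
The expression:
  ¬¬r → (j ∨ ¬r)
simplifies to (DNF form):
j ∨ ¬r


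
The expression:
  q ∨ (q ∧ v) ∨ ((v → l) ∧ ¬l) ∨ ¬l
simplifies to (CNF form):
q ∨ ¬l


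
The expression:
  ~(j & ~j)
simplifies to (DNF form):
True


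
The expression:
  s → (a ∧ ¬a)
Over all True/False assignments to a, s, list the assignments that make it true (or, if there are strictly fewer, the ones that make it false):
is true only for:
  a=False, s=False;
  a=True, s=False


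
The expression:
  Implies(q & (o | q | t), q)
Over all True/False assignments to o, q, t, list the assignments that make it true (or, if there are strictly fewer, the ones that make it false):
is always true.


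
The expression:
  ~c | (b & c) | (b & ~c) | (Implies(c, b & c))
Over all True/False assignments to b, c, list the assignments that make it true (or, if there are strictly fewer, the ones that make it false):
is false only for:
  b=False, c=True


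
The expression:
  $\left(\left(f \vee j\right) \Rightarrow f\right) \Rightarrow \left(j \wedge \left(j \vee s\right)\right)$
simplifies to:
$j$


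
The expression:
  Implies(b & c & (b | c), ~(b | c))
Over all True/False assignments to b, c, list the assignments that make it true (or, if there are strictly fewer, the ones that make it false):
is false only for:
  b=True, c=True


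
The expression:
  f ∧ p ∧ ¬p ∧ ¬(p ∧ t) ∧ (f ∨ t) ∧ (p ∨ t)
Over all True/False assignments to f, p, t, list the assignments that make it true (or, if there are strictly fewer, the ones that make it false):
is never true.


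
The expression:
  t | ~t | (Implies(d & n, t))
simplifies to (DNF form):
True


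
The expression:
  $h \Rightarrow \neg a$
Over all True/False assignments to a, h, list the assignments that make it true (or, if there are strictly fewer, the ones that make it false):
is false only for:
  a=True, h=True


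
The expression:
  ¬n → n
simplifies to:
n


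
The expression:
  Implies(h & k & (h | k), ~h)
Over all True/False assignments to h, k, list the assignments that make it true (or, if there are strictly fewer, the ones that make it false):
is false only for:
  h=True, k=True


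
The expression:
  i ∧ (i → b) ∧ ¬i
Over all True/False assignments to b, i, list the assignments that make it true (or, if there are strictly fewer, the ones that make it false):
is never true.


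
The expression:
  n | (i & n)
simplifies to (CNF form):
n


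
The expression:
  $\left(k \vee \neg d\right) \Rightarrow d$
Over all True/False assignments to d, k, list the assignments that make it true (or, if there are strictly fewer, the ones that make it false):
is true only for:
  d=True, k=False;
  d=True, k=True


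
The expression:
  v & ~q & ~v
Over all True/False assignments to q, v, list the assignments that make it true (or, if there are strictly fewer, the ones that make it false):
is never true.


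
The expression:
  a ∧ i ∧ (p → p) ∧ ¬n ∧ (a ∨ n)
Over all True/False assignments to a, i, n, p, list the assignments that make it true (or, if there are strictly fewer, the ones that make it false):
is true only for:
  a=True, i=True, n=False, p=False;
  a=True, i=True, n=False, p=True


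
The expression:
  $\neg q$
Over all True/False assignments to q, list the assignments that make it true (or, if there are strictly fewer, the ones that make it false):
is true only for:
  q=False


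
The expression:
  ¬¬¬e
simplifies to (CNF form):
¬e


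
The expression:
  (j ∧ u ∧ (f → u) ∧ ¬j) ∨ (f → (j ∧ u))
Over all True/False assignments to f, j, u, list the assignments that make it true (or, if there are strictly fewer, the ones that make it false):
is false only for:
  f=True, j=False, u=False;
  f=True, j=False, u=True;
  f=True, j=True, u=False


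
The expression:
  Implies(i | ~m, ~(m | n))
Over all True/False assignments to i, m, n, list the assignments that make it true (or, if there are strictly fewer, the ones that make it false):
is true only for:
  i=False, m=False, n=False;
  i=False, m=True, n=False;
  i=False, m=True, n=True;
  i=True, m=False, n=False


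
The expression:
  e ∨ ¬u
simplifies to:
e ∨ ¬u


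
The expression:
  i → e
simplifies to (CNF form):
e ∨ ¬i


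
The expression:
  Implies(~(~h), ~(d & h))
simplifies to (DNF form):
~d | ~h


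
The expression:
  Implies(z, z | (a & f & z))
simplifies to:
True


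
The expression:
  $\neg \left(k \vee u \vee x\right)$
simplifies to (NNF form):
$\neg k \wedge \neg u \wedge \neg x$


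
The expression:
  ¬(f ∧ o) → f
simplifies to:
f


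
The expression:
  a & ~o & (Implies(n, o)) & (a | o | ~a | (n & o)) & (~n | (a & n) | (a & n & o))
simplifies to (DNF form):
a & ~n & ~o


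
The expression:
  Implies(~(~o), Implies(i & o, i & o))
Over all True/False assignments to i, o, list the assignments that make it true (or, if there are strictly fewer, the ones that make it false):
is always true.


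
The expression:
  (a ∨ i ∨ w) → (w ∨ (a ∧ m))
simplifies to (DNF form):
w ∨ (a ∧ m) ∨ (¬a ∧ ¬i)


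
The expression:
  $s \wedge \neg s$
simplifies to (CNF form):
$\text{False}$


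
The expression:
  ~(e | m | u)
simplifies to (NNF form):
~e & ~m & ~u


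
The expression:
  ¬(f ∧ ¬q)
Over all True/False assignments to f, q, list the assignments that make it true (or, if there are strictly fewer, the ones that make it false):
is false only for:
  f=True, q=False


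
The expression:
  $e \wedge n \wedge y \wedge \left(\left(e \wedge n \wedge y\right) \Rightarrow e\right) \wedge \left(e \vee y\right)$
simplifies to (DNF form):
$e \wedge n \wedge y$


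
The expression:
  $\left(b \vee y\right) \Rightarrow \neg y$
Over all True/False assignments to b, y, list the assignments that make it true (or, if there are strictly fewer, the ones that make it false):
is true only for:
  b=False, y=False;
  b=True, y=False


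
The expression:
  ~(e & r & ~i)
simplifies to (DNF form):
i | ~e | ~r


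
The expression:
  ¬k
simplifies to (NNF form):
¬k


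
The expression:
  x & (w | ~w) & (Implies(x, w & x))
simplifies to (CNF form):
w & x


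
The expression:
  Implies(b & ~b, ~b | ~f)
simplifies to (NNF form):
True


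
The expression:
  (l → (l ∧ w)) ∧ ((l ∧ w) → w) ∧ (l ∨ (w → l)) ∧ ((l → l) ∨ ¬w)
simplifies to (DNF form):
(l ∧ w) ∨ (¬l ∧ ¬w)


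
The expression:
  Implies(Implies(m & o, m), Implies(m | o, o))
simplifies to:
o | ~m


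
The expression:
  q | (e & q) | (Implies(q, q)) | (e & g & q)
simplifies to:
True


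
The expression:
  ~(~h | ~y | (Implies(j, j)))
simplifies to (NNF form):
False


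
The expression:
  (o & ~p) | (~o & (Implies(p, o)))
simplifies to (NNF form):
~p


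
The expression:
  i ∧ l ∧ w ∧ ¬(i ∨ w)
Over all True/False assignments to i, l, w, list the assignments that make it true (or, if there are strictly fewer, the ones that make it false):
is never true.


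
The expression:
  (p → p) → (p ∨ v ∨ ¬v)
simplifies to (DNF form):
True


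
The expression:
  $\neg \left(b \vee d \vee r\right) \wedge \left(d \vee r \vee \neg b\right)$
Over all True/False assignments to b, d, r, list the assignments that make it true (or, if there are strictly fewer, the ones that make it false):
is true only for:
  b=False, d=False, r=False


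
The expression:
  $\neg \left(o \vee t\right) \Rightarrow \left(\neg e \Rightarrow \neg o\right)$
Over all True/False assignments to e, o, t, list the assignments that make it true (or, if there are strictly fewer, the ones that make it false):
is always true.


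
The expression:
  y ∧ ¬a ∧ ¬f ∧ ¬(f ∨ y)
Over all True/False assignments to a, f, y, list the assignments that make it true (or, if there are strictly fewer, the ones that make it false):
is never true.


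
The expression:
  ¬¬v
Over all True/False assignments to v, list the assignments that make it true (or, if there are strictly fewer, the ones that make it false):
is true only for:
  v=True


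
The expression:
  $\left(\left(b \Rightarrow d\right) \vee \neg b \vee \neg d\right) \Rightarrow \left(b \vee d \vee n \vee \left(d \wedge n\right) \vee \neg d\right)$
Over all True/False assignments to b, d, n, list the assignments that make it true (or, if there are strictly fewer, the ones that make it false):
is always true.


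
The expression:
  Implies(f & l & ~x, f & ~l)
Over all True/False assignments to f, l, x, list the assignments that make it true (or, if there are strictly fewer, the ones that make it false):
is false only for:
  f=True, l=True, x=False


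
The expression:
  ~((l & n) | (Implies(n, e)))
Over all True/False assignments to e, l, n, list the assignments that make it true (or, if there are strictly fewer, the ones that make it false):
is true only for:
  e=False, l=False, n=True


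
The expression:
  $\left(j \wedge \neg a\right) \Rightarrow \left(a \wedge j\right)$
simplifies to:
$a \vee \neg j$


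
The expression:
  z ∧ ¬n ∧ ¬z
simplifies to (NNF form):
False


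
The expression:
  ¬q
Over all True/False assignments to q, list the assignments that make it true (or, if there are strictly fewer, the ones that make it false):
is true only for:
  q=False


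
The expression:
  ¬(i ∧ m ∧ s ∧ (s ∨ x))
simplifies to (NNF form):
¬i ∨ ¬m ∨ ¬s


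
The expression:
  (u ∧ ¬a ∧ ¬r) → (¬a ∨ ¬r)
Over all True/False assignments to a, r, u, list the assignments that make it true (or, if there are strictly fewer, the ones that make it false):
is always true.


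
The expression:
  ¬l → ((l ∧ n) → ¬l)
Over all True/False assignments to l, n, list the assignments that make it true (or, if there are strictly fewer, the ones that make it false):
is always true.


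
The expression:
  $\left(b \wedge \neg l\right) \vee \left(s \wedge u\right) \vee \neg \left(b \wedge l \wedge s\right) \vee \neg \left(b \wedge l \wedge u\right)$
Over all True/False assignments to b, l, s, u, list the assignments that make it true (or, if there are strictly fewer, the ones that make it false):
is always true.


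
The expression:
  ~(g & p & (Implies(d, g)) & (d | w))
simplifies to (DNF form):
~g | ~p | (~d & ~w)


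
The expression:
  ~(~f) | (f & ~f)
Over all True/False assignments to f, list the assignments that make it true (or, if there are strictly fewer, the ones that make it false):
is true only for:
  f=True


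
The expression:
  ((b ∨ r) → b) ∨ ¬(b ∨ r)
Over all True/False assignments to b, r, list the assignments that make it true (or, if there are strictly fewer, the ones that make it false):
is false only for:
  b=False, r=True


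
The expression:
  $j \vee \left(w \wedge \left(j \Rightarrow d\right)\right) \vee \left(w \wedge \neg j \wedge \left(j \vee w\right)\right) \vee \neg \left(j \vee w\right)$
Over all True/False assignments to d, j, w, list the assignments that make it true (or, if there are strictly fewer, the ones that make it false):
is always true.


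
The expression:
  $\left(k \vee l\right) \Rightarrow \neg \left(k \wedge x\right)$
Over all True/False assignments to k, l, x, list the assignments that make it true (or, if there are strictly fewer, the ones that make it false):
is false only for:
  k=True, l=False, x=True;
  k=True, l=True, x=True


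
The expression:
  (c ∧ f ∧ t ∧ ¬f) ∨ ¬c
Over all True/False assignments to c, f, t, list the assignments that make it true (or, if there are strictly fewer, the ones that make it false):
is true only for:
  c=False, f=False, t=False;
  c=False, f=False, t=True;
  c=False, f=True, t=False;
  c=False, f=True, t=True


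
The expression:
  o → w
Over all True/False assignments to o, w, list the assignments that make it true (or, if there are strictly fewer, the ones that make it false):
is false only for:
  o=True, w=False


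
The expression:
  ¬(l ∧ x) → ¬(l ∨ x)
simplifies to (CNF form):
(l ∨ ¬x) ∧ (x ∨ ¬l)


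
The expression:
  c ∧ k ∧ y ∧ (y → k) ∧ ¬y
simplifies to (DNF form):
False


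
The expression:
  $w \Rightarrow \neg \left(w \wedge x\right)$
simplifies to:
$\neg w \vee \neg x$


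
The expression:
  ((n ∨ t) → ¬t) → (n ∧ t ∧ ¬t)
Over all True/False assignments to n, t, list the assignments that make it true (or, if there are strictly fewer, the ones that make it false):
is true only for:
  n=False, t=True;
  n=True, t=True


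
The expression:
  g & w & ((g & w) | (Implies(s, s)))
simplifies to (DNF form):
g & w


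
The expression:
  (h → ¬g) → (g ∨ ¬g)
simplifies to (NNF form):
True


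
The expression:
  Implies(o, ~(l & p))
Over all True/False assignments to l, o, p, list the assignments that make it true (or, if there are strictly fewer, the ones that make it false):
is false only for:
  l=True, o=True, p=True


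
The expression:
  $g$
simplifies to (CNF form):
$g$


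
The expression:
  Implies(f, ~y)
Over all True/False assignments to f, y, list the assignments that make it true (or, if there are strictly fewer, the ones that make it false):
is false only for:
  f=True, y=True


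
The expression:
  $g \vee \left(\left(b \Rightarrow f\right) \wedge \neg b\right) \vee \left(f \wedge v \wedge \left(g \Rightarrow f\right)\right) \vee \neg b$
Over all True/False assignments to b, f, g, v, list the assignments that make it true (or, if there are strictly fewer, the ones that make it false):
is false only for:
  b=True, f=False, g=False, v=False;
  b=True, f=False, g=False, v=True;
  b=True, f=True, g=False, v=False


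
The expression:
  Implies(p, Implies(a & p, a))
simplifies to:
True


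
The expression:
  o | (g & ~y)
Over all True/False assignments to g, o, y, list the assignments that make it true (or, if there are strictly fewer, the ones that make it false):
is false only for:
  g=False, o=False, y=False;
  g=False, o=False, y=True;
  g=True, o=False, y=True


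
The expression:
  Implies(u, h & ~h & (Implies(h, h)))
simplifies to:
~u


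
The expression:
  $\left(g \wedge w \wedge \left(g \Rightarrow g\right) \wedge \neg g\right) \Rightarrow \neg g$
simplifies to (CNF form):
$\text{True}$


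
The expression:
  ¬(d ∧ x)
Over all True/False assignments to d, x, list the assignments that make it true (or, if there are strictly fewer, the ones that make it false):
is false only for:
  d=True, x=True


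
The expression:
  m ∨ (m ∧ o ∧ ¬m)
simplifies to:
m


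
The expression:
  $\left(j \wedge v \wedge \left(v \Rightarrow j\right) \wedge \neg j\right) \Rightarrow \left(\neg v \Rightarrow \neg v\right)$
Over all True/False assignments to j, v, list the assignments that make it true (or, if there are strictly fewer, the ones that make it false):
is always true.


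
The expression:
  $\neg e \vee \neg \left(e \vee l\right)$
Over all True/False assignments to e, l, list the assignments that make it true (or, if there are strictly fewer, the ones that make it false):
is true only for:
  e=False, l=False;
  e=False, l=True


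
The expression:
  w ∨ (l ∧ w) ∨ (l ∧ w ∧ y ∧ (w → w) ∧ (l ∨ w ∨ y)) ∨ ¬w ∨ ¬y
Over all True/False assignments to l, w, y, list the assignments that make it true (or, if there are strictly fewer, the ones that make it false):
is always true.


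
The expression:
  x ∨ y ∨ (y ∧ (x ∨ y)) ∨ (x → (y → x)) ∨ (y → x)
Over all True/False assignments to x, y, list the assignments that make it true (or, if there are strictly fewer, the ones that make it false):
is always true.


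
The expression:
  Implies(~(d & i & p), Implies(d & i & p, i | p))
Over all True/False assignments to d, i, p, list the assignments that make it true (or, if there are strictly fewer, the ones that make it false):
is always true.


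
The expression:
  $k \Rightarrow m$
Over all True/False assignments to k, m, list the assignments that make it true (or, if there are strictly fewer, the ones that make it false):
is false only for:
  k=True, m=False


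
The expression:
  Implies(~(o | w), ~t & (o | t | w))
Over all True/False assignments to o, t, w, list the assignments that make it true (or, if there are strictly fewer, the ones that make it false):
is false only for:
  o=False, t=False, w=False;
  o=False, t=True, w=False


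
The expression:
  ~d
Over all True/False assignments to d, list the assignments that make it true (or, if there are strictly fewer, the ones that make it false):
is true only for:
  d=False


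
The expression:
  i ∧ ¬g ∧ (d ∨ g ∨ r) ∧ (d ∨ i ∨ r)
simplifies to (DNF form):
(d ∧ i ∧ ¬g) ∨ (i ∧ r ∧ ¬g)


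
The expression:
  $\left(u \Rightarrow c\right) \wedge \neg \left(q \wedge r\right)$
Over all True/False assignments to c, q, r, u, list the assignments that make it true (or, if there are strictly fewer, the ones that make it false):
is false only for:
  c=False, q=False, r=False, u=True;
  c=False, q=False, r=True, u=True;
  c=False, q=True, r=False, u=True;
  c=False, q=True, r=True, u=False;
  c=False, q=True, r=True, u=True;
  c=True, q=True, r=True, u=False;
  c=True, q=True, r=True, u=True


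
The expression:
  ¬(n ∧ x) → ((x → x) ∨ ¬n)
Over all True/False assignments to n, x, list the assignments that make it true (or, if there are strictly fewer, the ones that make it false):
is always true.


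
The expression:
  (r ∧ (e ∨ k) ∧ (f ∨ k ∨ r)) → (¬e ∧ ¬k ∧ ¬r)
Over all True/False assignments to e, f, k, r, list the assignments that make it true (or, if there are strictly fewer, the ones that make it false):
is false only for:
  e=False, f=False, k=True, r=True;
  e=False, f=True, k=True, r=True;
  e=True, f=False, k=False, r=True;
  e=True, f=False, k=True, r=True;
  e=True, f=True, k=False, r=True;
  e=True, f=True, k=True, r=True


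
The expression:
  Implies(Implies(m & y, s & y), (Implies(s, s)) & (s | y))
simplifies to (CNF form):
s | y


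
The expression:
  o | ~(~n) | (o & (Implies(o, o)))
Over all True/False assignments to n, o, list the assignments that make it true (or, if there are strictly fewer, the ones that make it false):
is false only for:
  n=False, o=False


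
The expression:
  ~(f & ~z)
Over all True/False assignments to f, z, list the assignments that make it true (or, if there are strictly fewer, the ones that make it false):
is false only for:
  f=True, z=False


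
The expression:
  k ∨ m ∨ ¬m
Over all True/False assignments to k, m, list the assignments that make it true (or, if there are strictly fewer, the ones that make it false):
is always true.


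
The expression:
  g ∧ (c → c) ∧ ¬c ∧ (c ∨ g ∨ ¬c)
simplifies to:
g ∧ ¬c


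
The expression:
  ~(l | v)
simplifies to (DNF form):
~l & ~v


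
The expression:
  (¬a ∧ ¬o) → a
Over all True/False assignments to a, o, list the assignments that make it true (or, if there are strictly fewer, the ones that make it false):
is false only for:
  a=False, o=False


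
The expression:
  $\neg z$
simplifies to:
$\neg z$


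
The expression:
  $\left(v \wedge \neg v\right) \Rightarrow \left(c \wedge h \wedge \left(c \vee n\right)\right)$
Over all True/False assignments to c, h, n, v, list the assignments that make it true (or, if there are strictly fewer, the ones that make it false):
is always true.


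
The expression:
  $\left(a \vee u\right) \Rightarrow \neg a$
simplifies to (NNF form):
$\neg a$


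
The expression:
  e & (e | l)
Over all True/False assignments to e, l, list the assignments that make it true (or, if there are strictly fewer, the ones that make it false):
is true only for:
  e=True, l=False;
  e=True, l=True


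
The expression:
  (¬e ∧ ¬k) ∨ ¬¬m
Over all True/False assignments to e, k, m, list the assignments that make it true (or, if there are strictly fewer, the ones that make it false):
is false only for:
  e=False, k=True, m=False;
  e=True, k=False, m=False;
  e=True, k=True, m=False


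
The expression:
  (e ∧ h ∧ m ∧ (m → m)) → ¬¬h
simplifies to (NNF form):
True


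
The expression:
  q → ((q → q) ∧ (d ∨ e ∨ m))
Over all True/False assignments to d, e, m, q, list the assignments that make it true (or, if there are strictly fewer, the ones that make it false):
is false only for:
  d=False, e=False, m=False, q=True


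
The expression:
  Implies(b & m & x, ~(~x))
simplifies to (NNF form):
True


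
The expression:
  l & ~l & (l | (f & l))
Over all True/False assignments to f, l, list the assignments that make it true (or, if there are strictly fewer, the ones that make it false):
is never true.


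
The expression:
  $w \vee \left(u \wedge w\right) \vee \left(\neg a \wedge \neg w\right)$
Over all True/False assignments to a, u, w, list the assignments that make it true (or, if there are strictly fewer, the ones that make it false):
is false only for:
  a=True, u=False, w=False;
  a=True, u=True, w=False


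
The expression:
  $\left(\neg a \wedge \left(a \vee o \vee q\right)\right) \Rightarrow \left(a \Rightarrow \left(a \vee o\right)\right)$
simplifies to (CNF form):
$\text{True}$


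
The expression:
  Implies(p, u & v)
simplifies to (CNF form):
(u | ~p) & (v | ~p)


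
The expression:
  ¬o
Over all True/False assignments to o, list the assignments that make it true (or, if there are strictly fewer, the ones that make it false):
is true only for:
  o=False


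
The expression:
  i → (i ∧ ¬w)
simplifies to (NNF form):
¬i ∨ ¬w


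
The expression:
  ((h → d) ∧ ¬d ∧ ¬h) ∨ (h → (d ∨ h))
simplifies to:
True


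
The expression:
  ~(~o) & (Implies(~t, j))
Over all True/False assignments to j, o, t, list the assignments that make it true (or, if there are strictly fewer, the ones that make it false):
is true only for:
  j=False, o=True, t=True;
  j=True, o=True, t=False;
  j=True, o=True, t=True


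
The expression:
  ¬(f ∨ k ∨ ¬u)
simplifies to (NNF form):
u ∧ ¬f ∧ ¬k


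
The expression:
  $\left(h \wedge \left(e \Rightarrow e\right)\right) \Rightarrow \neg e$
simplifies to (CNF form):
$\neg e \vee \neg h$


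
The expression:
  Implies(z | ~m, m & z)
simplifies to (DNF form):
m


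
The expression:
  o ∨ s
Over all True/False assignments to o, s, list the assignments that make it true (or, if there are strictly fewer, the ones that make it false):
is false only for:
  o=False, s=False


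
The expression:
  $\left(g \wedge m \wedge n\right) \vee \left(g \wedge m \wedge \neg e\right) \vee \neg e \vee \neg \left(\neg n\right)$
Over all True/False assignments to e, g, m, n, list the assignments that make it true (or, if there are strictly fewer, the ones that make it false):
is false only for:
  e=True, g=False, m=False, n=False;
  e=True, g=False, m=True, n=False;
  e=True, g=True, m=False, n=False;
  e=True, g=True, m=True, n=False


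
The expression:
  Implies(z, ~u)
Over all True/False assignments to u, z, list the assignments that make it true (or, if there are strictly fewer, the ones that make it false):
is false only for:
  u=True, z=True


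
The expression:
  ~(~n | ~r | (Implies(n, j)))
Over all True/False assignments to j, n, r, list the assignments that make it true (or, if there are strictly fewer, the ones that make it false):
is true only for:
  j=False, n=True, r=True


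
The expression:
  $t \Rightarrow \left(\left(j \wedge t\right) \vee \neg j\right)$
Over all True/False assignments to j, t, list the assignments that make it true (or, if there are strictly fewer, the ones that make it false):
is always true.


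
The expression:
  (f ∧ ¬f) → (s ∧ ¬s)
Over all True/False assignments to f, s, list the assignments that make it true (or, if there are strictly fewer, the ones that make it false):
is always true.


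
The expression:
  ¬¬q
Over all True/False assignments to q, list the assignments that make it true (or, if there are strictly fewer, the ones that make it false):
is true only for:
  q=True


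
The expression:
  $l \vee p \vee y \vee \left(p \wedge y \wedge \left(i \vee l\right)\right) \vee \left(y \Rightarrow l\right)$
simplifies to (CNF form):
$\text{True}$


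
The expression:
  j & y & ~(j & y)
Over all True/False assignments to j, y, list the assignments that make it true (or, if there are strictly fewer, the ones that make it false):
is never true.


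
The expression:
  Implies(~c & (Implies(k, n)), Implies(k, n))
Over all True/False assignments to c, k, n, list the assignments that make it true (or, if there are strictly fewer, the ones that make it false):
is always true.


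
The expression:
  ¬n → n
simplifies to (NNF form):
n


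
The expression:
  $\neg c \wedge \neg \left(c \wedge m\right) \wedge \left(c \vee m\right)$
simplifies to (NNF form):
$m \wedge \neg c$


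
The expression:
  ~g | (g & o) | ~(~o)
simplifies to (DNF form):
o | ~g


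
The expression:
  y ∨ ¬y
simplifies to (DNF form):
True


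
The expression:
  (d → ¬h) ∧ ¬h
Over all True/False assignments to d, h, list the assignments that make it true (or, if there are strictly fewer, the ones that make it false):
is true only for:
  d=False, h=False;
  d=True, h=False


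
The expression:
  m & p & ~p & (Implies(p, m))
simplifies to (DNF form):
False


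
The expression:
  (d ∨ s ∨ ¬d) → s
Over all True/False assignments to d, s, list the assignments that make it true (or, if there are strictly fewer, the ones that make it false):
is true only for:
  d=False, s=True;
  d=True, s=True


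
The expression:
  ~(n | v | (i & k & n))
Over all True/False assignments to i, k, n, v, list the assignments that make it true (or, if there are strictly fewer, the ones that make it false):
is true only for:
  i=False, k=False, n=False, v=False;
  i=False, k=True, n=False, v=False;
  i=True, k=False, n=False, v=False;
  i=True, k=True, n=False, v=False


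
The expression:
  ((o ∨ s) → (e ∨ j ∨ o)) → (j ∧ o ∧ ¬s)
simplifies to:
(j ∧ o ∧ ¬s) ∨ (s ∧ ¬e ∧ ¬j ∧ ¬o)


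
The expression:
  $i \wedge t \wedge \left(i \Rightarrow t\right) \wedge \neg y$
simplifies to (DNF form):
$i \wedge t \wedge \neg y$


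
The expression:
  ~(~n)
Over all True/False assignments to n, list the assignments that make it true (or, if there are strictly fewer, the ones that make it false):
is true only for:
  n=True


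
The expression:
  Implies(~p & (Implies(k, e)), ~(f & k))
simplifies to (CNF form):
p | ~e | ~f | ~k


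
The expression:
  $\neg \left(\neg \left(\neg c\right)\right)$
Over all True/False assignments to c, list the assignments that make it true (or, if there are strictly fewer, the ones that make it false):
is true only for:
  c=False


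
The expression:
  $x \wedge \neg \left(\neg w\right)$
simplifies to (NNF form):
$w \wedge x$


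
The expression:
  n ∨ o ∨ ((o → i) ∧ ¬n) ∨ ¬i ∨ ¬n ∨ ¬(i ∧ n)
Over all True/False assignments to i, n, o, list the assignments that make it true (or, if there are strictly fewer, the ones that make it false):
is always true.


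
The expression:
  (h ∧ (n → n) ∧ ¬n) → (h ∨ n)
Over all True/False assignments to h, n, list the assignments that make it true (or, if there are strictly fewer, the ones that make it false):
is always true.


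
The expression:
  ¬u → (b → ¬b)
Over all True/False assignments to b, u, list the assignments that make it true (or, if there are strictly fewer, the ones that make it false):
is false only for:
  b=True, u=False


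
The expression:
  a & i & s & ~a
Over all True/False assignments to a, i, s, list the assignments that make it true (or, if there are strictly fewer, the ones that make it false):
is never true.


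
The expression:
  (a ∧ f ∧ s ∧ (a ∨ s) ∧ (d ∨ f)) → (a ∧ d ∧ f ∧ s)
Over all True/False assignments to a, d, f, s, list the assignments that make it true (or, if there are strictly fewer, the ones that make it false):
is false only for:
  a=True, d=False, f=True, s=True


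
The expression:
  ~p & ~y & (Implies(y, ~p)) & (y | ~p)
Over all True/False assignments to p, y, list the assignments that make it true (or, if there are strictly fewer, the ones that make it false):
is true only for:
  p=False, y=False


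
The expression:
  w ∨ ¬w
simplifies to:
True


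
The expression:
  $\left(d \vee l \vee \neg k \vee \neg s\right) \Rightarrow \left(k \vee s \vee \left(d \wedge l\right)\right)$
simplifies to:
$k \vee s \vee \left(d \wedge l\right)$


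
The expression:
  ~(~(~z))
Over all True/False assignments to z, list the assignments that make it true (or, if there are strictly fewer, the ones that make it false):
is true only for:
  z=False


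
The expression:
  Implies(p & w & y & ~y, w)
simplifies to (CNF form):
True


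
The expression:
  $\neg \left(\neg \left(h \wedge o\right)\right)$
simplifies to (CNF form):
$h \wedge o$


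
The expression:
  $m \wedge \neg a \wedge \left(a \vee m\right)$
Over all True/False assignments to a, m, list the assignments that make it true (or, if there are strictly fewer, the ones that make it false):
is true only for:
  a=False, m=True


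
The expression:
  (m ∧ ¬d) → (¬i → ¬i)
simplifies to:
True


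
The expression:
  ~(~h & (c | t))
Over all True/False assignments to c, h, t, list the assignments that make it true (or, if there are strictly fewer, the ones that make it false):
is false only for:
  c=False, h=False, t=True;
  c=True, h=False, t=False;
  c=True, h=False, t=True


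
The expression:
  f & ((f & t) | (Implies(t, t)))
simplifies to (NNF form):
f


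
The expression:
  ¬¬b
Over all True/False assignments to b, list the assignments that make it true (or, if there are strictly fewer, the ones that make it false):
is true only for:
  b=True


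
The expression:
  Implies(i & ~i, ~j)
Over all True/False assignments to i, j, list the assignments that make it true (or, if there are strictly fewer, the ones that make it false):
is always true.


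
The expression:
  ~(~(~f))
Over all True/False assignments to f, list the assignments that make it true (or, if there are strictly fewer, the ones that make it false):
is true only for:
  f=False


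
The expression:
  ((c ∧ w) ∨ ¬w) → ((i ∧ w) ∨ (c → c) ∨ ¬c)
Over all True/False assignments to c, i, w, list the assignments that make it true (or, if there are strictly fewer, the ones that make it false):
is always true.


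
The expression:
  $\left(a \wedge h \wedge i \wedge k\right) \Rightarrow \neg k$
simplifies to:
$\neg a \vee \neg h \vee \neg i \vee \neg k$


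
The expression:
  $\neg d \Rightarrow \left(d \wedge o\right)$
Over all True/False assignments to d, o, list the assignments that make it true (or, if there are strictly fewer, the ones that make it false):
is true only for:
  d=True, o=False;
  d=True, o=True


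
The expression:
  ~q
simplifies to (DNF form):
~q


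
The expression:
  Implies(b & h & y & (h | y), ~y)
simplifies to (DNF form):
~b | ~h | ~y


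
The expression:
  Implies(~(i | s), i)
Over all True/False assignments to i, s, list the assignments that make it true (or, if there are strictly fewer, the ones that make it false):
is false only for:
  i=False, s=False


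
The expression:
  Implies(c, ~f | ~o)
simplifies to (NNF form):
~c | ~f | ~o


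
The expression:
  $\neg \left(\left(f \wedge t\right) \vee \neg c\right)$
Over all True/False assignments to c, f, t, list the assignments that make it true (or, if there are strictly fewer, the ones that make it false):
is true only for:
  c=True, f=False, t=False;
  c=True, f=False, t=True;
  c=True, f=True, t=False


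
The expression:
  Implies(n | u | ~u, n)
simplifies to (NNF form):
n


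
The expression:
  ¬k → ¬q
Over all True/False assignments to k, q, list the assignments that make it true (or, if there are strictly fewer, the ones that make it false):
is false only for:
  k=False, q=True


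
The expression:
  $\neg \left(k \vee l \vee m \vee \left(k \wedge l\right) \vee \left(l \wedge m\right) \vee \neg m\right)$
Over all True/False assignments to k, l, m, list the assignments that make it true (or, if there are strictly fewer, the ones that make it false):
is never true.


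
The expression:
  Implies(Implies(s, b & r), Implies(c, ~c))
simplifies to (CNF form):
(s | ~c) & (~b | ~c | ~r)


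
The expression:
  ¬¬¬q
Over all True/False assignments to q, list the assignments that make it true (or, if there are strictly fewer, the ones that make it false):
is true only for:
  q=False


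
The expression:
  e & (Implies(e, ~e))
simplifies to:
False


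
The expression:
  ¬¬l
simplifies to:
l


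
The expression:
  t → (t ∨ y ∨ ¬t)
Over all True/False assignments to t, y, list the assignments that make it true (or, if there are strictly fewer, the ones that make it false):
is always true.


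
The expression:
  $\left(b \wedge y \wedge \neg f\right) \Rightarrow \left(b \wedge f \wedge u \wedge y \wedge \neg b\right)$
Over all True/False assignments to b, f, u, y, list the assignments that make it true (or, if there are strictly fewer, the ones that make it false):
is false only for:
  b=True, f=False, u=False, y=True;
  b=True, f=False, u=True, y=True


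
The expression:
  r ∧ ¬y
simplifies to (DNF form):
r ∧ ¬y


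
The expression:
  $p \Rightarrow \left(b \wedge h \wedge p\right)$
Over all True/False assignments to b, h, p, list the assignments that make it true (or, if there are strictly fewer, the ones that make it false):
is false only for:
  b=False, h=False, p=True;
  b=False, h=True, p=True;
  b=True, h=False, p=True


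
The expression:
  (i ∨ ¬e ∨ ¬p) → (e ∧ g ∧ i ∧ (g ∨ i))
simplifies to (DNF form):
(e ∧ g ∧ i) ∨ (e ∧ p ∧ ¬i)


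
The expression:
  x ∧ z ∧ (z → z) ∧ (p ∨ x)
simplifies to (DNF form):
x ∧ z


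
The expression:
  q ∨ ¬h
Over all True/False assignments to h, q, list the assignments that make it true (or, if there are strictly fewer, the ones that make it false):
is false only for:
  h=True, q=False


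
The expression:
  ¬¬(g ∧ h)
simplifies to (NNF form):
g ∧ h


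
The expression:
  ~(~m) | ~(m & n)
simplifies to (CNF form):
True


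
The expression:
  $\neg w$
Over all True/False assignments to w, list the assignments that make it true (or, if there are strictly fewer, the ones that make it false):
is true only for:
  w=False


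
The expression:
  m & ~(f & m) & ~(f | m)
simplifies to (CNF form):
False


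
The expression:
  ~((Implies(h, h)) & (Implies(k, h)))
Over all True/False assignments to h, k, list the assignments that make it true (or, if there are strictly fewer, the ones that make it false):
is true only for:
  h=False, k=True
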